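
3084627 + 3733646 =6818273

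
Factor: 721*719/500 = 2^(-2 )*5^( - 3 ) *7^1*103^1*719^1 =518399/500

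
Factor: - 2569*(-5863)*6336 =95433129792 = 2^6*3^2 *7^1*11^2*13^1*41^1 *367^1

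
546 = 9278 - 8732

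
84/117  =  28/39= 0.72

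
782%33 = 23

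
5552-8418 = -2866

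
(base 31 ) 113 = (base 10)995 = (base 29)159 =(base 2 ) 1111100011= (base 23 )1k6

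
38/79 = 38/79=0.48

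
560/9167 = 560/9167 = 0.06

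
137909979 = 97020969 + 40889010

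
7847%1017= 728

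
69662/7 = 9951 + 5/7 = 9951.71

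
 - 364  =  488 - 852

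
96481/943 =102 + 295/943 = 102.31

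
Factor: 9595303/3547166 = 2^ (- 1 ) * 7^ ( - 1)*101^1*95003^1*253369^ ( - 1) 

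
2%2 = 0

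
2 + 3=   5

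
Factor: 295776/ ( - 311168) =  - 711/748 = - 2^ ( - 2 )*3^2*11^( - 1 ) * 17^(- 1 )*79^1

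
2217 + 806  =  3023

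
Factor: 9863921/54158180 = 2^( - 2 )*5^(-1)*31^1*318191^1* 2707909^( - 1)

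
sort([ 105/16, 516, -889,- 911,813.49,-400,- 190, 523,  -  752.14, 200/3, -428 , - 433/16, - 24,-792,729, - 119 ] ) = [  -  911,-889 ,-792, - 752.14,-428,-400 , - 190, - 119, -433/16 , - 24,105/16, 200/3, 516,  523 , 729,813.49]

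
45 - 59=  - 14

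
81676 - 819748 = -738072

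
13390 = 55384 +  - 41994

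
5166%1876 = 1414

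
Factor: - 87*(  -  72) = 6264   =  2^3*3^3*29^1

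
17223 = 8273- - 8950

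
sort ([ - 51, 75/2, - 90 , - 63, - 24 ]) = [ - 90 , - 63, - 51, - 24,75/2]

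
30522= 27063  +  3459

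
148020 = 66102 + 81918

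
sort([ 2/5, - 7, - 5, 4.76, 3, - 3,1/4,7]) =[ - 7,-5,-3, 1/4,2/5,3,4.76,7 ]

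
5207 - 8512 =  - 3305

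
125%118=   7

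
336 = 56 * 6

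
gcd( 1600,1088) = 64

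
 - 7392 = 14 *( - 528 ) 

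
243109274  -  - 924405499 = 1167514773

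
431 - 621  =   - 190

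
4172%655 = 242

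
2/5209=2/5209  =  0.00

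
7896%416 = 408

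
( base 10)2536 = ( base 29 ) 30D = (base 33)2as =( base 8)4750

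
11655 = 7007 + 4648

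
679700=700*971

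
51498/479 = 107+245/479  =  107.51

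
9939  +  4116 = 14055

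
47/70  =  47/70=0.67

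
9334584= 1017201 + 8317383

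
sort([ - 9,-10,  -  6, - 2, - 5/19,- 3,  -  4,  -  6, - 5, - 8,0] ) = [-10, - 9, - 8,  -  6,  -  6,- 5, - 4, - 3, - 2, - 5/19,0 ] 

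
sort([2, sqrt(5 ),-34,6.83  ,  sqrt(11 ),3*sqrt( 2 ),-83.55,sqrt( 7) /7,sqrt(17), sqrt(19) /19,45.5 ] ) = [-83.55, - 34,sqrt( 19 )/19,sqrt(7) /7,  2, sqrt(5),sqrt(11),sqrt( 17 ) , 3 * sqrt( 2),6.83, 45.5]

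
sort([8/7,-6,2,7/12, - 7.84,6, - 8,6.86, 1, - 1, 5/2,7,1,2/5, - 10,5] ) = [-10, - 8, - 7.84, - 6, - 1,  2/5,7/12,1,1, 8/7,2,5/2,5 , 6,6.86,7 ]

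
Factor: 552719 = 449^1*1231^1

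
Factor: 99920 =2^4*5^1 *1249^1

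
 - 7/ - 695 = 7/695 = 0.01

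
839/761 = 839/761 = 1.10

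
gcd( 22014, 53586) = 18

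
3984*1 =3984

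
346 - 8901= - 8555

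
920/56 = 16 + 3/7= 16.43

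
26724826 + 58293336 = 85018162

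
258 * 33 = 8514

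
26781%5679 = 4065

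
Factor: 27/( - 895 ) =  - 3^3 * 5^ ( - 1)*179^( - 1)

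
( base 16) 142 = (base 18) HG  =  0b101000010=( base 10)322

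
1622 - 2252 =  - 630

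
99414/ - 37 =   -  2687 + 5/37 = - 2686.86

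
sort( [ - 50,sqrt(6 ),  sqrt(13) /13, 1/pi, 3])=[  -  50, sqrt( 13)/13,1/pi,sqrt ( 6 ) , 3]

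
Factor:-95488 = -2^8*373^1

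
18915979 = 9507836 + 9408143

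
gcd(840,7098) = 42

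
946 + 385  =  1331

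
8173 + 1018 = 9191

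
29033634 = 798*36383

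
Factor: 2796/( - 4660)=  - 3/5 =- 3^1*5^( - 1)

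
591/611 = 591/611 = 0.97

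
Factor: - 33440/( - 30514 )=2^4*5^1*73^ ( - 1)=80/73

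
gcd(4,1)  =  1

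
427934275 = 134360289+293573986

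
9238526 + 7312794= 16551320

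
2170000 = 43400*50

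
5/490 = 1/98 = 0.01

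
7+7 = 14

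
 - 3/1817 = - 1 + 1814/1817 = - 0.00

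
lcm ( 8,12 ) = 24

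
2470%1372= 1098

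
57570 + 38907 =96477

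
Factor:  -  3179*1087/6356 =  - 2^ ( - 2)*7^( - 1 )*11^1*17^2*227^(  -  1)*1087^1 = -  3455573/6356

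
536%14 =4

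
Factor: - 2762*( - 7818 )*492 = 2^4*3^2 * 41^1*1303^1* 1381^1 = 10623911472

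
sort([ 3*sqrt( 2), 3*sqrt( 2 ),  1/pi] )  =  [1/pi, 3 * sqrt( 2) , 3*sqrt( 2) ] 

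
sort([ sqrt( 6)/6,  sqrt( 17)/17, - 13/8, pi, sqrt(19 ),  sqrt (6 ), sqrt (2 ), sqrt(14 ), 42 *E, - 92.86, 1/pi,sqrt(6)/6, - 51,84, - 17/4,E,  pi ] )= [ - 92.86, - 51 , - 17/4, - 13/8  ,  sqrt(17)/17,1/pi,sqrt( 6)/6,sqrt( 6 ) /6, sqrt( 2 ),  sqrt (6 ),  E, pi , pi, sqrt (14),sqrt(19 ), 84,  42*E ] 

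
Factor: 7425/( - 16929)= - 3^(-1)*5^2*19^( - 1)=-25/57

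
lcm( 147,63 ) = 441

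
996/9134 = 498/4567 = 0.11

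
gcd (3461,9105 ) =1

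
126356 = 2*63178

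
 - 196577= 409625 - 606202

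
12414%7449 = 4965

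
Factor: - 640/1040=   -  2^3*13^(-1)= - 8/13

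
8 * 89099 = 712792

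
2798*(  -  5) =-13990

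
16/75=16/75 =0.21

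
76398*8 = 611184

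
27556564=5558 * 4958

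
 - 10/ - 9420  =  1/942=0.00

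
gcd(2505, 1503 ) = 501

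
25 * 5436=135900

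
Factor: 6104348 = 2^2*1526087^1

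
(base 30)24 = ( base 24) 2G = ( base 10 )64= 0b1000000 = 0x40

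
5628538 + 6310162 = 11938700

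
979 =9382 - 8403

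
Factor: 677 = 677^1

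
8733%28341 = 8733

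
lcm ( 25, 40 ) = 200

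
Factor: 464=2^4*29^1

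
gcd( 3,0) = 3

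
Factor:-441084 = - 2^2*3^1*7^1*59^1*89^1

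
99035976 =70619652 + 28416324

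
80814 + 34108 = 114922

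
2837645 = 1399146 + 1438499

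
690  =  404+286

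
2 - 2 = 0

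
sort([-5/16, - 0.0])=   [-5/16,-0.0 ]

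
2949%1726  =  1223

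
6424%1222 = 314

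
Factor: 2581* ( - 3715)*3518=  - 33732043970 =-  2^1*5^1*29^1 * 89^1*743^1*1759^1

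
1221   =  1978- 757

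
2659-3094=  -435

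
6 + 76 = 82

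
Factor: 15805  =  5^1*29^1*109^1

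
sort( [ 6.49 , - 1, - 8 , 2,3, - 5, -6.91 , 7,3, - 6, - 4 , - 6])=[ - 8, - 6.91,  -  6, - 6, - 5, - 4,  -  1 , 2  ,  3 , 3 , 6.49 , 7]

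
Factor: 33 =3^1* 11^1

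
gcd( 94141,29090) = 1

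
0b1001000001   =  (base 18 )1E1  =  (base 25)N2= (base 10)577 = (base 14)2D3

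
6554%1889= 887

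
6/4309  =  6/4309 = 0.00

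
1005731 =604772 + 400959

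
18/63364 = 9/31682 = 0.00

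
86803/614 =86803/614 = 141.37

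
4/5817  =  4/5817= 0.00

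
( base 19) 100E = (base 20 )h3d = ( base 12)3b89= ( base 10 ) 6873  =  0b1101011011001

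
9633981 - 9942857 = - 308876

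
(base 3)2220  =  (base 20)3i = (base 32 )2e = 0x4E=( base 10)78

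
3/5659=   3/5659 = 0.00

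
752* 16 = 12032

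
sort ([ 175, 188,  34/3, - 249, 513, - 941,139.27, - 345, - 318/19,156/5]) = [ - 941, - 345, - 249 , - 318/19, 34/3 , 156/5,139.27,  175, 188, 513] 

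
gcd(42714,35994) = 42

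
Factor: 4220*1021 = 4308620 = 2^2*5^1*211^1*1021^1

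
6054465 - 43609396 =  - 37554931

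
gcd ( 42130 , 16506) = 2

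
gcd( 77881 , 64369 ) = 1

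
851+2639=3490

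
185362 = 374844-189482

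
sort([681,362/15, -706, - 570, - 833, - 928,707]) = [ - 928, - 833, -706 , - 570  ,  362/15,681,707] 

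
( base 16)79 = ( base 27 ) 4d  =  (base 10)121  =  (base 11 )100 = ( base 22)5B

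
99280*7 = 694960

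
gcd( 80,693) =1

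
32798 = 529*62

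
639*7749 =4951611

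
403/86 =403/86 = 4.69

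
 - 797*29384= - 23419048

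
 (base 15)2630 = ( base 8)17721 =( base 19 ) 13ad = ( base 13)3927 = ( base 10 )8145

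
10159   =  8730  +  1429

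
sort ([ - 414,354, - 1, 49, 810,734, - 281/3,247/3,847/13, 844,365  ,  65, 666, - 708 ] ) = [ -708, - 414, - 281/3,-1,49 , 65,847/13,247/3,354,365, 666 , 734,810,844 ] 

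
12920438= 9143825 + 3776613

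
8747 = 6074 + 2673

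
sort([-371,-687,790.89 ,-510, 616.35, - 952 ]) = [  -  952, - 687,-510, - 371,616.35, 790.89] 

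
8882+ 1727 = 10609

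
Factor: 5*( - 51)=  - 255= - 3^1*5^1*17^1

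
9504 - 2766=6738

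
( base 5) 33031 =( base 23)46c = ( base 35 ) 1tq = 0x8da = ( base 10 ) 2266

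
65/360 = 13/72=   0.18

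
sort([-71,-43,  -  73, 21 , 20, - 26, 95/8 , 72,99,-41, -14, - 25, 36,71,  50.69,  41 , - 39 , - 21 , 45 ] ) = [ - 73, - 71, - 43 ,- 41, - 39, - 26,  -  25,  -  21, -14, 95/8, 20, 21,36, 41, 45,  50.69, 71,72, 99 ]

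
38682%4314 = 4170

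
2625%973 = 679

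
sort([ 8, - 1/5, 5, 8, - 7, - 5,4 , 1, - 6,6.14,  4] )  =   [ - 7, - 6,-5, - 1/5, 1,4, 4,5,  6.14, 8, 8]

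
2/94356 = 1/47178 =0.00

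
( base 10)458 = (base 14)24a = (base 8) 712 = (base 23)JL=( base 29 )FN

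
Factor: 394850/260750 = 53/35 = 5^( - 1 )*7^(-1)*53^1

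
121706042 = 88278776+33427266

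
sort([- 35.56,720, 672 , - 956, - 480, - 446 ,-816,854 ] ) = [ - 956, - 816,  -  480, - 446, - 35.56,  672 , 720 , 854 ]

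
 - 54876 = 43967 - 98843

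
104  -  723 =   -  619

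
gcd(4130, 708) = 118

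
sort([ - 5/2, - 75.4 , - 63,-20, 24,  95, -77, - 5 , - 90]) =[ -90,-77,-75.4 , - 63  , - 20, - 5, - 5/2, 24,95 ] 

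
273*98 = 26754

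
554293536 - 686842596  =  -132549060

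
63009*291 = 18335619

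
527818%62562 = 27322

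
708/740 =177/185 = 0.96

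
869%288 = 5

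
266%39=32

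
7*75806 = 530642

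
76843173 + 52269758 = 129112931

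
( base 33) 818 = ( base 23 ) GCD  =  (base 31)93b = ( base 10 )8753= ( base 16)2231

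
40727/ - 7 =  - 40727/7 = - 5818.14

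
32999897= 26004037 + 6995860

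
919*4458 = 4096902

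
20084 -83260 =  - 63176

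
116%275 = 116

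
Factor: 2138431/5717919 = 3^(-1) * 19^1*29^1 * 31^(-1) * 3881^1 * 61483^( - 1 )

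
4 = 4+0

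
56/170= 28/85 =0.33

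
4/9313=4/9313 = 0.00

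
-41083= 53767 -94850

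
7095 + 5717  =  12812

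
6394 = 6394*1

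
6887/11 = 6887/11 = 626.09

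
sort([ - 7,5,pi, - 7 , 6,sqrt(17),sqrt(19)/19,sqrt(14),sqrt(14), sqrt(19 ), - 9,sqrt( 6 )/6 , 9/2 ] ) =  [ - 9, - 7, - 7,sqrt( 19 ) /19,sqrt(6)/6,pi,sqrt(14),sqrt( 14),sqrt( 17 ),sqrt(19 ),9/2 , 5,6]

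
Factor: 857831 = 13^1*19^1*23^1 * 151^1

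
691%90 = 61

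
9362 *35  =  327670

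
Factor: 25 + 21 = 2^1*23^1=46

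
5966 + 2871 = 8837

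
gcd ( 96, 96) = 96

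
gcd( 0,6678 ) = 6678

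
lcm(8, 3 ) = 24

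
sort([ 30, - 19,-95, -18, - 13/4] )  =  [-95 ,  -  19, - 18, - 13/4,30]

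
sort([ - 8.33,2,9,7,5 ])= [ - 8.33,2,5 , 7, 9 ]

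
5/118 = 5/118  =  0.04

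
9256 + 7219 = 16475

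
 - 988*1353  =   - 1336764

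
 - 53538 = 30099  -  83637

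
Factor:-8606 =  - 2^1 *13^1*331^1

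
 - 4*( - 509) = 2036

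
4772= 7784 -3012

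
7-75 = -68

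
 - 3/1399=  - 1 + 1396/1399 = -0.00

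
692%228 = 8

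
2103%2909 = 2103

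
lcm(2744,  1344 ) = 65856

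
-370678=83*(-4466)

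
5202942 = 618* 8419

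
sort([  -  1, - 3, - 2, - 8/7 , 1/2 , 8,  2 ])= [  -  3,-2,  -  8/7, - 1, 1/2,  2,8] 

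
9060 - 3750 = 5310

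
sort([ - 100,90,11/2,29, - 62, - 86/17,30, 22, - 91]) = [ - 100 , - 91, - 62, - 86/17, 11/2,22,29,30, 90]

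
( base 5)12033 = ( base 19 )290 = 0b1101111101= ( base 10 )893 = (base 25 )1AI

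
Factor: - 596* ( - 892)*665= 2^4 * 5^1*7^1*19^1*149^1*223^1= 353535280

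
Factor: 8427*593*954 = 4767339294 = 2^1*3^3*53^3*593^1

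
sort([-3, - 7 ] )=[ - 7, - 3] 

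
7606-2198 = 5408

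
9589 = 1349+8240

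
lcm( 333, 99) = 3663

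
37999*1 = 37999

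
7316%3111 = 1094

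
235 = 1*235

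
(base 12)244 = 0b101010100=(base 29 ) BL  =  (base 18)10g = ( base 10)340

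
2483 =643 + 1840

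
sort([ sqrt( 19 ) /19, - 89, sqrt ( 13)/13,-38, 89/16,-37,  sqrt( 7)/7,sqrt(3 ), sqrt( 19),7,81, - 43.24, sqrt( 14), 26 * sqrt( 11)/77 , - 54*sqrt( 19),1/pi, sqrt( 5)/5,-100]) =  [ - 54 * sqrt(19), - 100, - 89, - 43.24,-38,-37,  sqrt( 19 ) /19, sqrt( 13)/13,  1/pi,sqrt(7)/7, sqrt(5)/5,26*sqrt(11)/77, sqrt(3),sqrt ( 14 ), sqrt( 19 ) , 89/16, 7,81 ]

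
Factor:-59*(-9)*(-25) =  -  13275 =- 3^2*5^2*59^1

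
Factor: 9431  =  9431^1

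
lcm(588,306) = 29988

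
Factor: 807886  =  2^1*67^1*6029^1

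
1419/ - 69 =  - 473/23 =- 20.57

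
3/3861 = 1/1287= 0.00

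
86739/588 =28913/196 = 147.52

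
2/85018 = 1/42509 = 0.00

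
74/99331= 74/99331= 0.00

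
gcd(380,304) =76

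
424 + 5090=5514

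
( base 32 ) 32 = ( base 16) 62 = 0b1100010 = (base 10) 98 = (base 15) 68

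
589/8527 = 589/8527 = 0.07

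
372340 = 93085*4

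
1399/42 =1399/42 = 33.31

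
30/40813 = 30/40813=0.00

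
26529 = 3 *8843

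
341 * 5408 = 1844128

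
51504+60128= 111632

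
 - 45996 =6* (-7666 ) 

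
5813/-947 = -7 + 816/947 =- 6.14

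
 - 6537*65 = -424905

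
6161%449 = 324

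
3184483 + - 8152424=  -  4967941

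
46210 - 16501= 29709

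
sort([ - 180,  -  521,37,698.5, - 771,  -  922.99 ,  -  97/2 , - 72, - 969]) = [ - 969, - 922.99, - 771, -521,  -  180, - 72, - 97/2,  37,698.5]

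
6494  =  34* 191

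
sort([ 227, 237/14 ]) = [ 237/14,227 ] 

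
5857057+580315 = 6437372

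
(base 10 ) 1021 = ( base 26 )1D7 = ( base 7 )2656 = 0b1111111101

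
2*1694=3388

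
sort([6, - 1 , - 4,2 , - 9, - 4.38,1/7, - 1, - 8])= [-9, - 8 , - 4.38 , - 4, - 1,-1, 1/7,  2,6 ]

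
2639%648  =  47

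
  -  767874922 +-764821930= - 1532696852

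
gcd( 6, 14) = 2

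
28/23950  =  14/11975= 0.00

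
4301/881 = 4301/881 = 4.88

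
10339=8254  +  2085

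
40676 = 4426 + 36250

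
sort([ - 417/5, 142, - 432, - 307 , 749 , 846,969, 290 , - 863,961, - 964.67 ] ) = [  -  964.67,-863,-432, - 307,-417/5,142, 290 , 749 , 846 , 961, 969 ]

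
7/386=7/386 =0.02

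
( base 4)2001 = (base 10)129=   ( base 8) 201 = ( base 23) 5e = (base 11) 108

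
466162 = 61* 7642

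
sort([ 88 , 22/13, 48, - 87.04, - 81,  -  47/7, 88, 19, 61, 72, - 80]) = [ - 87.04, - 81, - 80, - 47/7,  22/13,19, 48, 61,  72, 88, 88] 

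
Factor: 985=5^1*197^1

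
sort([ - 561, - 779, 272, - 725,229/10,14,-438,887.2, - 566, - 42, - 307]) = [ - 779, - 725, - 566, - 561, - 438, - 307, - 42, 14,  229/10,272, 887.2 ]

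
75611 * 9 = 680499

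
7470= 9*830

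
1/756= 1/756 = 0.00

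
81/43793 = 81/43793 =0.00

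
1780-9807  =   - 8027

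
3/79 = 3/79 =0.04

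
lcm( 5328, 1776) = 5328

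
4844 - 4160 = 684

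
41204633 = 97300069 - 56095436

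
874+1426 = 2300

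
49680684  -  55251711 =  - 5571027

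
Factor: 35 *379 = 13265 =5^1* 7^1 * 379^1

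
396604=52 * 7627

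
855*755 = 645525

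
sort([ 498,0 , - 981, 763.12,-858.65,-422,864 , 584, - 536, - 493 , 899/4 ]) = [-981,-858.65,  -  536,-493,-422,0, 899/4,498,584, 763.12, 864 ] 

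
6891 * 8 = 55128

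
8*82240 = 657920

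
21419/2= 10709+1/2 = 10709.50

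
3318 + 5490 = 8808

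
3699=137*27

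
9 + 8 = 17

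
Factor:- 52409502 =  - 2^1*3^2*23^1*71^1*1783^1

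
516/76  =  129/19 = 6.79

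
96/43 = 96/43=2.23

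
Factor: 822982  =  2^1*411491^1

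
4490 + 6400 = 10890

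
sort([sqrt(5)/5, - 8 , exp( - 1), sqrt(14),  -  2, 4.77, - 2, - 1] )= [ - 8, - 2, - 2, - 1,exp( - 1),  sqrt (5 ) /5, sqrt(14),4.77 ]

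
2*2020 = 4040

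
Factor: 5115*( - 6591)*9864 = -2^3*3^4*5^1*11^1*13^3*31^1*137^1 = -332544686760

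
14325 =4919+9406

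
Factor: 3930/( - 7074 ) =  - 3^( - 2) *5^1 = -5/9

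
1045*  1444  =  1508980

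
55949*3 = 167847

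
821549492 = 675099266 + 146450226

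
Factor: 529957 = 529957^1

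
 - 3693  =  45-3738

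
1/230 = 1/230 = 0.00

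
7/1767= 7/1767  =  0.00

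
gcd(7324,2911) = 1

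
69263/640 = 69263/640= 108.22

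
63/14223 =21/4741 = 0.00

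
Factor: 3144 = 2^3 * 3^1*  131^1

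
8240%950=640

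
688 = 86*8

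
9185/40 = 229+5/8= 229.62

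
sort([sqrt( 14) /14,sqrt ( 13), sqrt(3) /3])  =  [sqrt(14 )/14, sqrt(3 ) /3,sqrt (13)]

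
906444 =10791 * 84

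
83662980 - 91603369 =  -  7940389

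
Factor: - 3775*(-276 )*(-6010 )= - 6261819000 = - 2^3*3^1* 5^3*23^1* 151^1 * 601^1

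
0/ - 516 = 0/1 = - 0.00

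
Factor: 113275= 5^2*23^1*197^1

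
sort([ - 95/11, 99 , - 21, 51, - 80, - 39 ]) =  [  -  80, - 39, - 21, - 95/11, 51,99]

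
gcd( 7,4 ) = 1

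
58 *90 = 5220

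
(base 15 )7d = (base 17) 6G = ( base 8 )166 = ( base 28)46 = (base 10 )118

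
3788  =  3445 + 343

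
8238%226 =102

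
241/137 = 241/137 = 1.76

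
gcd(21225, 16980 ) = 4245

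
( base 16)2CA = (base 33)LL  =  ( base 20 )1fe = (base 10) 714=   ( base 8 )1312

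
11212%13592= 11212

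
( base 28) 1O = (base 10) 52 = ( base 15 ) 37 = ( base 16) 34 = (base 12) 44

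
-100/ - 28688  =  25/7172=0.00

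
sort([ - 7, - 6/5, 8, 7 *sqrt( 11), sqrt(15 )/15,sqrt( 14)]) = [ - 7, - 6/5 , sqrt(15)/15, sqrt ( 14 ),8, 7* sqrt (11) ] 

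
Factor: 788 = 2^2*197^1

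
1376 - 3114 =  - 1738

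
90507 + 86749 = 177256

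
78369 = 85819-7450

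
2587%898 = 791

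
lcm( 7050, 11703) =585150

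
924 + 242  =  1166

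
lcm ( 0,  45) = 0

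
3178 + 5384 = 8562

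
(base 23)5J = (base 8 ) 206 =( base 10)134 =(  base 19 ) 71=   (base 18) 78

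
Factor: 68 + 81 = 149^1= 149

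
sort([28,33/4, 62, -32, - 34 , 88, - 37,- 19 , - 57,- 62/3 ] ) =[ - 57, - 37 , - 34, - 32 , - 62/3, - 19, 33/4, 28, 62, 88]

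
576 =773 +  - 197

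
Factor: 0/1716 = 0 = 0^1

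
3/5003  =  3/5003 = 0.00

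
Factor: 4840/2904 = 3^( - 1 )*5^1= 5/3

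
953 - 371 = 582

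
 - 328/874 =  - 1  +  273/437 = - 0.38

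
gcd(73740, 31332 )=12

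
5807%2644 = 519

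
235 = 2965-2730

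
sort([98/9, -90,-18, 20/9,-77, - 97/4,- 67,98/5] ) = [- 90, - 77 , - 67 , - 97/4, - 18,20/9, 98/9, 98/5 ] 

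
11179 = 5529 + 5650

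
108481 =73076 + 35405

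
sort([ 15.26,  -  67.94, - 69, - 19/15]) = [ - 69 , - 67.94,-19/15,15.26]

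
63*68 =4284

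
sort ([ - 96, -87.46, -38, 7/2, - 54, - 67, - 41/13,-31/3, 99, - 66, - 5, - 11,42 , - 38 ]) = [-96, - 87.46,-67,- 66 , - 54, - 38, - 38, - 11  ,  -  31/3, - 5, - 41/13,7/2, 42, 99 ]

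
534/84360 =89/14060 = 0.01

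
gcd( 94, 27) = 1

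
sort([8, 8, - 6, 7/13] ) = [ - 6, 7/13, 8, 8]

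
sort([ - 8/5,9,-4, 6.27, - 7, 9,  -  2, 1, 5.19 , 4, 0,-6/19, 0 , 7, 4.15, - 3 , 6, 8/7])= [ - 7,  -  4,- 3, - 2, - 8/5,  -  6/19, 0, 0,1, 8/7,  4,4.15, 5.19, 6, 6.27,7, 9 , 9]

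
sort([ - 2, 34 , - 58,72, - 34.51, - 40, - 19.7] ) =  [ - 58, - 40, - 34.51, - 19.7, - 2, 34, 72 ] 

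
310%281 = 29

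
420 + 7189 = 7609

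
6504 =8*813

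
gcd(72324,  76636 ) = 196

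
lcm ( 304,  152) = 304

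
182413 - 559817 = -377404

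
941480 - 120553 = 820927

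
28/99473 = 28/99473 = 0.00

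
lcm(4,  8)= 8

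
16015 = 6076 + 9939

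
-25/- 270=5/54 = 0.09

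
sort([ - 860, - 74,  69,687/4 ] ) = [ - 860, - 74, 69,687/4]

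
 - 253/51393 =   -  253/51393  =  -  0.00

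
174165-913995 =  - 739830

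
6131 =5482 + 649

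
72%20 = 12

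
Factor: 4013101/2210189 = 191^1*21011^1*2210189^(-1)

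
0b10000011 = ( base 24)5b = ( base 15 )8B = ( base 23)5g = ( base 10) 131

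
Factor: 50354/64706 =17^1*1481^1*32353^(-1) = 25177/32353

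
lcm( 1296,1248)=33696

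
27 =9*3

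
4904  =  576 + 4328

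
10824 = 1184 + 9640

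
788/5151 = 788/5151=   0.15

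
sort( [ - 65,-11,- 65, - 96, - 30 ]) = [ - 96, - 65, - 65 , - 30, - 11]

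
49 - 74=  - 25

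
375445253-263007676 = 112437577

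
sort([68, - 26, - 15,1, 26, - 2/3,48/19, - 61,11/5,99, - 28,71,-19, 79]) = [ - 61, - 28, - 26, -19, - 15, - 2/3,1,  11/5,48/19,26,68,71, 79,99 ]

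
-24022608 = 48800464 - 72823072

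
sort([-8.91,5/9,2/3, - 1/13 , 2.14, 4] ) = [ - 8.91 , - 1/13,5/9,2/3,2.14,4]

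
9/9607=9/9607 =0.00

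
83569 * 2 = 167138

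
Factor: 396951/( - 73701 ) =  - 3^(  -  1) * 19^( - 1 )*307^1 =-  307/57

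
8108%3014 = 2080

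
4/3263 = 4/3263 = 0.00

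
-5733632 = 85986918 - 91720550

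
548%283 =265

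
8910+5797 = 14707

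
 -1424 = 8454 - 9878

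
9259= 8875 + 384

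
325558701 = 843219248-517660547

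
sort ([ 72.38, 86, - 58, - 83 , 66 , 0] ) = [ - 83, - 58, 0,66, 72.38,86 ] 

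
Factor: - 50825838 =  - 2^1*3^1*7^2*172877^1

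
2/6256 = 1/3128 = 0.00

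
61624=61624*1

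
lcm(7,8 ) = 56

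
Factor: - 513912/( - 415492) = 966/781  =  2^1*3^1*7^1*11^ ( - 1) * 23^1*71^ ( - 1)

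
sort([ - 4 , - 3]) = [ - 4, - 3]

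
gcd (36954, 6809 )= 1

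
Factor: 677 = 677^1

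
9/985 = 9/985 =0.01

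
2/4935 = 2/4935 = 0.00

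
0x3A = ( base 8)72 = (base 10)58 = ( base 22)2E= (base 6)134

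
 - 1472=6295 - 7767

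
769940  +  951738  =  1721678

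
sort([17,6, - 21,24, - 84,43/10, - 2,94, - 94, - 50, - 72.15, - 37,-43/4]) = [ - 94, - 84, - 72.15, - 50, - 37, - 21, - 43/4,  -  2,43/10, 6,17,24,94 ]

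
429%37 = 22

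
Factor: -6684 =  - 2^2*3^1*557^1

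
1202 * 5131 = 6167462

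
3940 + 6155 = 10095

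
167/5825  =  167/5825 = 0.03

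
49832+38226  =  88058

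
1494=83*18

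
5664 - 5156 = 508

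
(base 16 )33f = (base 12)593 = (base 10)831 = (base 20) 21B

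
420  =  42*10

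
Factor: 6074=2^1*3037^1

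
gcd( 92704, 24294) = 2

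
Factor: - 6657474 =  - 2^1*3^1 * 1109579^1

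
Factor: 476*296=140896 = 2^5*7^1* 17^1*37^1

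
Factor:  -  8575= - 5^2 * 7^3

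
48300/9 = 16100/3 = 5366.67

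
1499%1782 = 1499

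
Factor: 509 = 509^1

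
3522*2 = 7044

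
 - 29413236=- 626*46986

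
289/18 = 289/18  =  16.06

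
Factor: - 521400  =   - 2^3*3^1*5^2*11^1*79^1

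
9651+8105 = 17756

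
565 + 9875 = 10440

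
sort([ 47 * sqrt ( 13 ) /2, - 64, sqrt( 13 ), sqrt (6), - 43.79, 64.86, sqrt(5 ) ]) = [ - 64,  -  43.79, sqrt(5),sqrt ( 6 ), sqrt( 13),64.86,47*sqrt(13) /2] 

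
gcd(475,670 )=5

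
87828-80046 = 7782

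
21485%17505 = 3980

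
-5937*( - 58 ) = 344346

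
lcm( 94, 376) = 376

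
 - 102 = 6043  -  6145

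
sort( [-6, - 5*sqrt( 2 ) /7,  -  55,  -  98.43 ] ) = [ - 98.43, - 55, - 6,-5 * sqrt(2) /7 ]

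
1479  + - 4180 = -2701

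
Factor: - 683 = -683^1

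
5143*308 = 1584044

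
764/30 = 25  +  7/15= 25.47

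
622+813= 1435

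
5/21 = 5/21 = 0.24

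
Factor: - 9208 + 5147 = - 4061 = -31^1*131^1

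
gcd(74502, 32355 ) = 9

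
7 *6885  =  48195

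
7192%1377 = 307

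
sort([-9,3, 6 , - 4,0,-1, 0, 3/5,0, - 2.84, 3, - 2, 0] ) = [ - 9, - 4, - 2.84, - 2,-1,  0, 0,0, 0,3/5,3,3,6 ] 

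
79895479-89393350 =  - 9497871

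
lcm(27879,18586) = 55758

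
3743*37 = 138491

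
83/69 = 1 + 14/69  =  1.20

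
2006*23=46138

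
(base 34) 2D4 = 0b101011000110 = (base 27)3L4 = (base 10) 2758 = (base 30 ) 31S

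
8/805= 8/805=0.01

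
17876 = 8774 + 9102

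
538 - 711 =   -  173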